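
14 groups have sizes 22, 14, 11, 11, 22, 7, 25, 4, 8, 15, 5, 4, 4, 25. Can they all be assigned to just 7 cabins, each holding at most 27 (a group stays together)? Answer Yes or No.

Yes

A valid assignment using 7 cabins:
  cabin 1: 25 = 25
  cabin 2: 25 = 25
  cabin 3: 22 + 5 = 27
  cabin 4: 22 + 4 = 26
  cabin 5: 15 + 11 = 26
  cabin 6: 14 + 11 = 25
  cabin 7: 8 + 7 + 4 + 4 = 23
Every load is within 27, so 7 cabins suffice.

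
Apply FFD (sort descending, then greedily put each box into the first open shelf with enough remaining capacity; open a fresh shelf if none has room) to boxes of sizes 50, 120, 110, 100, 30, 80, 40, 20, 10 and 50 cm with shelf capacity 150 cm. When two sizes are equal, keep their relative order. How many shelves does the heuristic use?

Sorted descending: 120, 110, 100, 80, 50, 50, 40, 30, 20, 10.
  120 → shelf 1 (new)  [load 120/150]
  110 → shelf 2 (new)  [load 110/150]
  100 → shelf 3 (new)  [load 100/150]
  80 → shelf 4 (new)  [load 80/150]
  50 → shelf 3  [load 150/150]
  50 → shelf 4  [load 130/150]
  40 → shelf 2  [load 150/150]
  30 → shelf 1  [load 150/150]
  20 → shelf 4  [load 150/150]
  10 → shelf 5 (new)  [load 10/150]
5 shelves opened.

5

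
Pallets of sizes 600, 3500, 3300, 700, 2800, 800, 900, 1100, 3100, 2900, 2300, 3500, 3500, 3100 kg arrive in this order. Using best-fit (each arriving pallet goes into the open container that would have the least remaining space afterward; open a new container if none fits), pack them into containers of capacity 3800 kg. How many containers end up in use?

10

  600 → container 1 (new)  [load 600/3800]
  3500 → container 2 (new)  [load 3500/3800]
  3300 → container 3 (new)  [load 3300/3800]
  700 → container 1  [load 1300/3800]
  2800 → container 4 (new)  [load 2800/3800]
  800 → container 4  [load 3600/3800]
  900 → container 1  [load 2200/3800]
  1100 → container 1  [load 3300/3800]
  3100 → container 5 (new)  [load 3100/3800]
  2900 → container 6 (new)  [load 2900/3800]
  2300 → container 7 (new)  [load 2300/3800]
  3500 → container 8 (new)  [load 3500/3800]
  3500 → container 9 (new)  [load 3500/3800]
  3100 → container 10 (new)  [load 3100/3800]
10 containers opened.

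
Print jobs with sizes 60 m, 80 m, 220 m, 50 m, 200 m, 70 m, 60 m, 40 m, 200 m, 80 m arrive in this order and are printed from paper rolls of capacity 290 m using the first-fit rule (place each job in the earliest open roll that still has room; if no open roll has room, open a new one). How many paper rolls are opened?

  60 → roll 1 (new)  [load 60/290]
  80 → roll 1  [load 140/290]
  220 → roll 2 (new)  [load 220/290]
  50 → roll 1  [load 190/290]
  200 → roll 3 (new)  [load 200/290]
  70 → roll 1  [load 260/290]
  60 → roll 2  [load 280/290]
  40 → roll 3  [load 240/290]
  200 → roll 4 (new)  [load 200/290]
  80 → roll 4  [load 280/290]
4 paper rolls opened.

4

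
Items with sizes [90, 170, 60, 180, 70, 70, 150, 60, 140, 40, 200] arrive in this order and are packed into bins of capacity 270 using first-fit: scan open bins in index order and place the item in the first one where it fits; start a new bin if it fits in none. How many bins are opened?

6

  90 → bin 1 (new)  [load 90/270]
  170 → bin 1  [load 260/270]
  60 → bin 2 (new)  [load 60/270]
  180 → bin 2  [load 240/270]
  70 → bin 3 (new)  [load 70/270]
  70 → bin 3  [load 140/270]
  150 → bin 4 (new)  [load 150/270]
  60 → bin 3  [load 200/270]
  140 → bin 5 (new)  [load 140/270]
  40 → bin 3  [load 240/270]
  200 → bin 6 (new)  [load 200/270]
6 bins opened.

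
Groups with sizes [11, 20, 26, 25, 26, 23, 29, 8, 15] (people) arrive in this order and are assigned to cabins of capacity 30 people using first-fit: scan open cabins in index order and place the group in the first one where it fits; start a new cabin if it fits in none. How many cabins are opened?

  11 → cabin 1 (new)  [load 11/30]
  20 → cabin 2 (new)  [load 20/30]
  26 → cabin 3 (new)  [load 26/30]
  25 → cabin 4 (new)  [load 25/30]
  26 → cabin 5 (new)  [load 26/30]
  23 → cabin 6 (new)  [load 23/30]
  29 → cabin 7 (new)  [load 29/30]
  8 → cabin 1  [load 19/30]
  15 → cabin 8 (new)  [load 15/30]
8 cabins opened.

8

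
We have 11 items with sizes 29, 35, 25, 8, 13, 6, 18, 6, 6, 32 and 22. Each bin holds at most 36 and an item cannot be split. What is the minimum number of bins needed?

6

Total = 35 + 32 + 29 + 25 + 22 + 18 + 13 + 8 + 6 + 6 + 6 = 200.
Lower bound: ⌈200/36⌉ = 6 bins.
A packing using 6 bins:
  bin 1: 35 = 35
  bin 2: 32 = 32
  bin 3: 29 + 6 = 35
  bin 4: 25 + 8 = 33
  bin 5: 22 + 13 = 35
  bin 6: 18 + 6 + 6 = 30
This matches the lower bound, so 6 is optimal.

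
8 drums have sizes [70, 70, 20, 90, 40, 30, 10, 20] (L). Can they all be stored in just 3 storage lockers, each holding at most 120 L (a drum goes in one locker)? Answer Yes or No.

A valid assignment using 3 storage lockers:
  locker 1: 90 + 30 = 120
  locker 2: 70 + 40 + 10 = 120
  locker 3: 70 + 20 + 20 = 110
Every load is within 120 L, so 3 storage lockers suffice.

Yes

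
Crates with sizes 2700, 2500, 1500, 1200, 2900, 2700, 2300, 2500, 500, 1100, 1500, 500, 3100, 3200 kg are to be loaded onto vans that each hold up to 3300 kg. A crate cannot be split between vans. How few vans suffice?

10

Total = 3200 + 3100 + 2900 + 2700 + 2700 + 2500 + 2500 + 2300 + 1500 + 1500 + 1200 + 1100 + 500 + 500 = 28200 kg.
Lower bound: ⌈28200/3300⌉ = 9 vans.
A packing using 10 vans:
  van 1: 3200 = 3200
  van 2: 3100 = 3100
  van 3: 2900 = 2900
  van 4: 2700 + 500 = 3200
  van 5: 2700 + 500 = 3200
  van 6: 2500 = 2500
  van 7: 2500 = 2500
  van 8: 2300 = 2300
  van 9: 1500 + 1500 = 3000
  van 10: 1200 + 1100 = 2300
No arrangement into 9 vans stays within capacity, so 10 is optimal.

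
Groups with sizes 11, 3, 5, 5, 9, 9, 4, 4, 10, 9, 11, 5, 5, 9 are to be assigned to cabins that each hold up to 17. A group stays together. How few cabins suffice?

7

Total = 11 + 11 + 10 + 9 + 9 + 9 + 9 + 5 + 5 + 5 + 5 + 4 + 4 + 3 = 99.
Lower bound: ⌈99/17⌉ = 6 cabins.
Also, 7 groups each exceed 17/2, and no two of those can share a cabin, so at least 7 cabins are needed.
A packing using 7 cabins:
  cabin 1: 11 + 5 = 16
  cabin 2: 11 + 5 = 16
  cabin 3: 10 + 5 = 15
  cabin 4: 9 + 5 + 3 = 17
  cabin 5: 9 + 4 + 4 = 17
  cabin 6: 9 = 9
  cabin 7: 9 = 9
This matches the lower bound, so 7 is optimal.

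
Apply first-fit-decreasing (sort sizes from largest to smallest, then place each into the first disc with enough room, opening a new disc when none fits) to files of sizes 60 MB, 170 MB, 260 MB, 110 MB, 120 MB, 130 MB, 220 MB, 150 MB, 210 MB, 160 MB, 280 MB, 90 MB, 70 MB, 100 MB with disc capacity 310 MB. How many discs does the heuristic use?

8

Sorted descending: 280, 260, 220, 210, 170, 160, 150, 130, 120, 110, 100, 90, 70, 60.
  280 → disc 1 (new)  [load 280/310]
  260 → disc 2 (new)  [load 260/310]
  220 → disc 3 (new)  [load 220/310]
  210 → disc 4 (new)  [load 210/310]
  170 → disc 5 (new)  [load 170/310]
  160 → disc 6 (new)  [load 160/310]
  150 → disc 6  [load 310/310]
  130 → disc 5  [load 300/310]
  120 → disc 7 (new)  [load 120/310]
  110 → disc 7  [load 230/310]
  100 → disc 4  [load 310/310]
  90 → disc 3  [load 310/310]
  70 → disc 7  [load 300/310]
  60 → disc 8 (new)  [load 60/310]
8 discs opened.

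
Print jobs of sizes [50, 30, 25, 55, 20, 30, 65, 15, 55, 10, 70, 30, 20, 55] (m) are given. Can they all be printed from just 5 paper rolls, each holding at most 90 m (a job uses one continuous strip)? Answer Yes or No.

Total = 530 m; ⌈530/90⌉ = 6.
At least 6 paper rolls are required, but only 5 are allowed.

No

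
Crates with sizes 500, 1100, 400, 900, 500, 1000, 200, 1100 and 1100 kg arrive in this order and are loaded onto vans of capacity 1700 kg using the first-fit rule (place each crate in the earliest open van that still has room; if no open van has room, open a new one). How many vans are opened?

5

  500 → van 1 (new)  [load 500/1700]
  1100 → van 1  [load 1600/1700]
  400 → van 2 (new)  [load 400/1700]
  900 → van 2  [load 1300/1700]
  500 → van 3 (new)  [load 500/1700]
  1000 → van 3  [load 1500/1700]
  200 → van 2  [load 1500/1700]
  1100 → van 4 (new)  [load 1100/1700]
  1100 → van 5 (new)  [load 1100/1700]
5 vans opened.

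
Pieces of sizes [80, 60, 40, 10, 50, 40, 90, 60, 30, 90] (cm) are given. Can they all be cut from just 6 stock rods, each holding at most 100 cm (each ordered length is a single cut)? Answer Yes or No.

Yes

A valid assignment using 6 stock rods:
  stock rod 1: 90 + 10 = 100
  stock rod 2: 90 = 90
  stock rod 3: 80 = 80
  stock rod 4: 60 + 40 = 100
  stock rod 5: 60 + 40 = 100
  stock rod 6: 50 + 30 = 80
Every load is within 100 cm, so 6 stock rods suffice.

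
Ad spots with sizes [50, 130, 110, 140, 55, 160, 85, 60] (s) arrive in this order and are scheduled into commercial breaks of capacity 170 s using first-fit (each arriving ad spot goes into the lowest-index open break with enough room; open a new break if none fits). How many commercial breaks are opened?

6

  50 → break 1 (new)  [load 50/170]
  130 → break 2 (new)  [load 130/170]
  110 → break 1  [load 160/170]
  140 → break 3 (new)  [load 140/170]
  55 → break 4 (new)  [load 55/170]
  160 → break 5 (new)  [load 160/170]
  85 → break 4  [load 140/170]
  60 → break 6 (new)  [load 60/170]
6 commercial breaks opened.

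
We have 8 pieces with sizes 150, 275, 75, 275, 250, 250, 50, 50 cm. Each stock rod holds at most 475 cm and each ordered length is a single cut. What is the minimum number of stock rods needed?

Total = 275 + 275 + 250 + 250 + 150 + 75 + 50 + 50 = 1375 cm.
Lower bound: ⌈1375/475⌉ = 3 stock rods.
Also, 4 pieces each exceed 475/2 cm, and no two of those can share a stock rod, so at least 4 stock rods are needed.
A packing using 4 stock rods:
  stock rod 1: 275 + 150 + 50 = 475
  stock rod 2: 275 + 75 + 50 = 400
  stock rod 3: 250 = 250
  stock rod 4: 250 = 250
This matches the lower bound, so 4 is optimal.

4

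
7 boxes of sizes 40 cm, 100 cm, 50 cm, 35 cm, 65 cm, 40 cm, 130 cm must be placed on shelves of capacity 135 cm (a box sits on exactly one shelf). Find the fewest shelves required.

4

Total = 130 + 100 + 65 + 50 + 40 + 40 + 35 = 460 cm.
Lower bound: ⌈460/135⌉ = 4 shelves.
A packing using 4 shelves:
  shelf 1: 130 = 130
  shelf 2: 100 + 35 = 135
  shelf 3: 65 + 50 = 115
  shelf 4: 40 + 40 = 80
This matches the lower bound, so 4 is optimal.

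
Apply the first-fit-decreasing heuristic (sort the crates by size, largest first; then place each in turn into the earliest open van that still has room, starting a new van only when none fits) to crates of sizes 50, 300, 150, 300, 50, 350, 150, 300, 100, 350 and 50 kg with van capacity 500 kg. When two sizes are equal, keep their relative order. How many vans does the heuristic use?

5

Sorted descending: 350, 350, 300, 300, 300, 150, 150, 100, 50, 50, 50.
  350 → van 1 (new)  [load 350/500]
  350 → van 2 (new)  [load 350/500]
  300 → van 3 (new)  [load 300/500]
  300 → van 4 (new)  [load 300/500]
  300 → van 5 (new)  [load 300/500]
  150 → van 1  [load 500/500]
  150 → van 2  [load 500/500]
  100 → van 3  [load 400/500]
  50 → van 3  [load 450/500]
  50 → van 3  [load 500/500]
  50 → van 4  [load 350/500]
5 vans opened.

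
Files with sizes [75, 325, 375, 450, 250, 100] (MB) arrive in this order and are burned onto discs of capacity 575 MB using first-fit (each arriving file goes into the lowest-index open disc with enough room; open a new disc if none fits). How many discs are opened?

  75 → disc 1 (new)  [load 75/575]
  325 → disc 1  [load 400/575]
  375 → disc 2 (new)  [load 375/575]
  450 → disc 3 (new)  [load 450/575]
  250 → disc 4 (new)  [load 250/575]
  100 → disc 1  [load 500/575]
4 discs opened.

4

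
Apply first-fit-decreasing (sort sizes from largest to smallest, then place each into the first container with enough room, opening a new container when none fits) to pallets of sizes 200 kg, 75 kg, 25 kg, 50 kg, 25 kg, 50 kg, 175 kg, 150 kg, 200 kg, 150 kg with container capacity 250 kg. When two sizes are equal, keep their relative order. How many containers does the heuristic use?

5

Sorted descending: 200, 200, 175, 150, 150, 75, 50, 50, 25, 25.
  200 → container 1 (new)  [load 200/250]
  200 → container 2 (new)  [load 200/250]
  175 → container 3 (new)  [load 175/250]
  150 → container 4 (new)  [load 150/250]
  150 → container 5 (new)  [load 150/250]
  75 → container 3  [load 250/250]
  50 → container 1  [load 250/250]
  50 → container 2  [load 250/250]
  25 → container 4  [load 175/250]
  25 → container 4  [load 200/250]
5 containers opened.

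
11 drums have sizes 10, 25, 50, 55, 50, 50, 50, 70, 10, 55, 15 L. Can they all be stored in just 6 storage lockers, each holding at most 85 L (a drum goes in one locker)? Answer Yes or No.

Total = 440 L; ⌈440/85⌉ = 6.
7 drums each exceed half the capacity and cannot share a locker, forcing at least 7 storage lockers.
At least 7 storage lockers are required, but only 6 are allowed.

No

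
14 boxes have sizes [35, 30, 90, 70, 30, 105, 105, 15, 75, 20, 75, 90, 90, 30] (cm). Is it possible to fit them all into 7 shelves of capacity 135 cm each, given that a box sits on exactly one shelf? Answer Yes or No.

No

Total = 860 cm; ⌈860/135⌉ = 7.
8 boxes each exceed half the capacity and cannot share a shelf, forcing at least 8 shelves.
At least 8 shelves are required, but only 7 are allowed.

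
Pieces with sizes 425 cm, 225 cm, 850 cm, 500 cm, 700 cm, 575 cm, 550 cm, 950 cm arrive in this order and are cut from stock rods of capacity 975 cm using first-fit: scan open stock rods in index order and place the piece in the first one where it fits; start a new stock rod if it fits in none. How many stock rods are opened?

7

  425 → stock rod 1 (new)  [load 425/975]
  225 → stock rod 1  [load 650/975]
  850 → stock rod 2 (new)  [load 850/975]
  500 → stock rod 3 (new)  [load 500/975]
  700 → stock rod 4 (new)  [load 700/975]
  575 → stock rod 5 (new)  [load 575/975]
  550 → stock rod 6 (new)  [load 550/975]
  950 → stock rod 7 (new)  [load 950/975]
7 stock rods opened.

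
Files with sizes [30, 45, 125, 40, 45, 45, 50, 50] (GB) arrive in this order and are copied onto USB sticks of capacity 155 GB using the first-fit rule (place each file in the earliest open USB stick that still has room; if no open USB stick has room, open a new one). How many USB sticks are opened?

  30 → USB stick 1 (new)  [load 30/155]
  45 → USB stick 1  [load 75/155]
  125 → USB stick 2 (new)  [load 125/155]
  40 → USB stick 1  [load 115/155]
  45 → USB stick 3 (new)  [load 45/155]
  45 → USB stick 3  [load 90/155]
  50 → USB stick 3  [load 140/155]
  50 → USB stick 4 (new)  [load 50/155]
4 USB sticks opened.

4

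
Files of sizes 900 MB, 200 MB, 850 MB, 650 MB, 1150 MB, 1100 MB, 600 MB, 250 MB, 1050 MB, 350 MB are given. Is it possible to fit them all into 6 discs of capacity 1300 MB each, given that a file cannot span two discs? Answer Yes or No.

Yes

A valid assignment using 6 discs:
  disc 1: 1150 = 1150
  disc 2: 1100 + 200 = 1300
  disc 3: 1050 + 250 = 1300
  disc 4: 900 + 350 = 1250
  disc 5: 850 = 850
  disc 6: 650 + 600 = 1250
Every load is within 1300 MB, so 6 discs suffice.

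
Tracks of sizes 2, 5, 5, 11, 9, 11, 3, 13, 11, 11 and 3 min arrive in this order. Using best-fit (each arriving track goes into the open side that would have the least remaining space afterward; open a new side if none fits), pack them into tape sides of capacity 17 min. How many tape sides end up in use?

7

  2 → side 1 (new)  [load 2/17]
  5 → side 1  [load 7/17]
  5 → side 1  [load 12/17]
  11 → side 2 (new)  [load 11/17]
  9 → side 3 (new)  [load 9/17]
  11 → side 4 (new)  [load 11/17]
  3 → side 1  [load 15/17]
  13 → side 5 (new)  [load 13/17]
  11 → side 6 (new)  [load 11/17]
  11 → side 7 (new)  [load 11/17]
  3 → side 5  [load 16/17]
7 tape sides opened.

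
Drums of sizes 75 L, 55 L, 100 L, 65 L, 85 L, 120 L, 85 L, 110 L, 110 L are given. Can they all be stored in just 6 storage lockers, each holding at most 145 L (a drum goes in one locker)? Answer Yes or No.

Total = 805 L; ⌈805/145⌉ = 6.
7 drums each exceed half the capacity and cannot share a locker, forcing at least 7 storage lockers.
At least 7 storage lockers are required, but only 6 are allowed.

No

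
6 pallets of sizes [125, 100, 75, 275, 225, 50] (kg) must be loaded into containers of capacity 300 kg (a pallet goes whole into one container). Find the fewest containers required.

3

Total = 275 + 225 + 125 + 100 + 75 + 50 = 850 kg.
Lower bound: ⌈850/300⌉ = 3 containers.
A packing using 3 containers:
  container 1: 275 = 275
  container 2: 225 + 75 = 300
  container 3: 125 + 100 + 50 = 275
This matches the lower bound, so 3 is optimal.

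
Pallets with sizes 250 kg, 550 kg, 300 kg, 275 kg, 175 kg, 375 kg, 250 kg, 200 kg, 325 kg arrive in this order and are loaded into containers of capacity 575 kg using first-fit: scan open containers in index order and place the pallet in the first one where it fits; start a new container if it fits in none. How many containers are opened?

  250 → container 1 (new)  [load 250/575]
  550 → container 2 (new)  [load 550/575]
  300 → container 1  [load 550/575]
  275 → container 3 (new)  [load 275/575]
  175 → container 3  [load 450/575]
  375 → container 4 (new)  [load 375/575]
  250 → container 5 (new)  [load 250/575]
  200 → container 4  [load 575/575]
  325 → container 5  [load 575/575]
5 containers opened.

5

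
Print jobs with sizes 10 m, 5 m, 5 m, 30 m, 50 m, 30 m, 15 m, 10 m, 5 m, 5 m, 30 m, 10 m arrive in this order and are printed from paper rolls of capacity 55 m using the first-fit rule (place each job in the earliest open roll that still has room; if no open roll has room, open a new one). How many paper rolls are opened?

  10 → roll 1 (new)  [load 10/55]
  5 → roll 1  [load 15/55]
  5 → roll 1  [load 20/55]
  30 → roll 1  [load 50/55]
  50 → roll 2 (new)  [load 50/55]
  30 → roll 3 (new)  [load 30/55]
  15 → roll 3  [load 45/55]
  10 → roll 3  [load 55/55]
  5 → roll 1  [load 55/55]
  5 → roll 2  [load 55/55]
  30 → roll 4 (new)  [load 30/55]
  10 → roll 4  [load 40/55]
4 paper rolls opened.

4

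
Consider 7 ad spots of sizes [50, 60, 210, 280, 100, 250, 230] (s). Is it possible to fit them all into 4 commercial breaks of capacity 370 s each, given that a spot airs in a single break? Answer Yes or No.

A valid assignment using 4 commercial breaks:
  break 1: 280 + 60 = 340
  break 2: 250 + 100 = 350
  break 3: 230 + 50 = 280
  break 4: 210 = 210
Every load is within 370 s, so 4 commercial breaks suffice.

Yes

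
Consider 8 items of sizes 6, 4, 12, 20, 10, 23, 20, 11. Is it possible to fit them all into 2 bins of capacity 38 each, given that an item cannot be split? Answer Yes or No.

No

Total = 106; ⌈106/38⌉ = 3.
At least 3 bins are required, but only 2 are allowed.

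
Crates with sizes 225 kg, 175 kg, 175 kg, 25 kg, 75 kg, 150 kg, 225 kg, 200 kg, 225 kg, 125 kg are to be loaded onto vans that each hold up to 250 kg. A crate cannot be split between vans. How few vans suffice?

Total = 225 + 225 + 225 + 200 + 175 + 175 + 150 + 125 + 75 + 25 = 1600 kg.
Lower bound: ⌈1600/250⌉ = 7 vans.
A packing using 8 vans:
  van 1: 225 + 25 = 250
  van 2: 225 = 225
  van 3: 225 = 225
  van 4: 200 = 200
  van 5: 175 + 75 = 250
  van 6: 175 = 175
  van 7: 150 = 150
  van 8: 125 = 125
No arrangement into 7 vans stays within capacity, so 8 is optimal.

8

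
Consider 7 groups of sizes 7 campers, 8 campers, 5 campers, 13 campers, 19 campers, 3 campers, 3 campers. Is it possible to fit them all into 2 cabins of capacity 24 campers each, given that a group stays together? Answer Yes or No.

Total = 58 campers; ⌈58/24⌉ = 3.
At least 3 cabins are required, but only 2 are allowed.

No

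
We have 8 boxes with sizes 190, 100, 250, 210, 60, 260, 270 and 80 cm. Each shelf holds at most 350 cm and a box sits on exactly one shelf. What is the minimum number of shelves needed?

Total = 270 + 260 + 250 + 210 + 190 + 100 + 80 + 60 = 1420 cm.
Lower bound: ⌈1420/350⌉ = 5 shelves.
A packing using 5 shelves:
  shelf 1: 270 + 80 = 350
  shelf 2: 260 + 60 = 320
  shelf 3: 250 + 100 = 350
  shelf 4: 210 = 210
  shelf 5: 190 = 190
This matches the lower bound, so 5 is optimal.

5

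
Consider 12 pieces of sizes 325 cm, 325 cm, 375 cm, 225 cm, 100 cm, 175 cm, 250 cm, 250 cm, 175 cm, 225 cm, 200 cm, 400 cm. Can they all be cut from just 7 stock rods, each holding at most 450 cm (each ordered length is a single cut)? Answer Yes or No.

No

Total = 3025 cm; ⌈3025/450⌉ = 7.
The bound of 7 does not rule out 7, but exhaustive search shows no assignment into 7 stock rods of capacity 450 cm exists — the minimum is 8.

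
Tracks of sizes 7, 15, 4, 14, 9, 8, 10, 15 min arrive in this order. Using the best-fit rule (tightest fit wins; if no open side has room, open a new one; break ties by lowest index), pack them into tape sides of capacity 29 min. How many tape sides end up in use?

  7 → side 1 (new)  [load 7/29]
  15 → side 1  [load 22/29]
  4 → side 1  [load 26/29]
  14 → side 2 (new)  [load 14/29]
  9 → side 2  [load 23/29]
  8 → side 3 (new)  [load 8/29]
  10 → side 3  [load 18/29]
  15 → side 4 (new)  [load 15/29]
4 tape sides opened.

4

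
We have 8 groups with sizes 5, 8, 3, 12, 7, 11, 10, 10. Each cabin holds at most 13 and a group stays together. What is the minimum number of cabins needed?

Total = 12 + 11 + 10 + 10 + 8 + 7 + 5 + 3 = 66.
Lower bound: ⌈66/13⌉ = 6 cabins.
A packing using 6 cabins:
  cabin 1: 12 = 12
  cabin 2: 11 = 11
  cabin 3: 10 + 3 = 13
  cabin 4: 10 = 10
  cabin 5: 8 + 5 = 13
  cabin 6: 7 = 7
This matches the lower bound, so 6 is optimal.

6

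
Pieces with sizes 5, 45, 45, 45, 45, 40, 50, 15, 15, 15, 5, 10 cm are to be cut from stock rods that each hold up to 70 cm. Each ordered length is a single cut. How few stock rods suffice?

Total = 50 + 45 + 45 + 45 + 45 + 40 + 15 + 15 + 15 + 10 + 5 + 5 = 335 cm.
Lower bound: ⌈335/70⌉ = 5 stock rods.
Also, 6 pieces each exceed 35 cm, and no two of those can share a stock rod, so at least 6 stock rods are needed.
A packing using 6 stock rods:
  stock rod 1: 50 + 15 + 5 = 70
  stock rod 2: 45 + 15 + 10 = 70
  stock rod 3: 45 + 15 + 5 = 65
  stock rod 4: 45 = 45
  stock rod 5: 45 = 45
  stock rod 6: 40 = 40
This matches the lower bound, so 6 is optimal.

6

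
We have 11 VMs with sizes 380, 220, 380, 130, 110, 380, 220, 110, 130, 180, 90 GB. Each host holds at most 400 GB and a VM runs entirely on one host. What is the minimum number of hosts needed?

Total = 380 + 380 + 380 + 220 + 220 + 180 + 130 + 130 + 110 + 110 + 90 = 2330 GB.
Lower bound: ⌈2330/400⌉ = 6 hosts.
A packing using 7 hosts:
  host 1: 380 = 380
  host 2: 380 = 380
  host 3: 380 = 380
  host 4: 220 + 180 = 400
  host 5: 220 + 130 = 350
  host 6: 130 + 110 + 110 = 350
  host 7: 90 = 90
No arrangement into 6 hosts stays within capacity, so 7 is optimal.

7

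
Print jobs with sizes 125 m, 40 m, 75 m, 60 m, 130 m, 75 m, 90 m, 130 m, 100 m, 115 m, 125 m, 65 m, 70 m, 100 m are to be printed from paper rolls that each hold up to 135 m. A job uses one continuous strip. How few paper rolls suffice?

Total = 130 + 130 + 125 + 125 + 115 + 100 + 100 + 90 + 75 + 75 + 70 + 65 + 60 + 40 = 1300 m.
Lower bound: ⌈1300/135⌉ = 10 paper rolls.
Also, 11 print jobs each exceed 135/2 m, and no two of those can share a roll, so at least 11 paper rolls are needed.
A packing using 11 paper rolls:
  roll 1: 130 = 130
  roll 2: 130 = 130
  roll 3: 125 = 125
  roll 4: 125 = 125
  roll 5: 115 = 115
  roll 6: 100 = 100
  roll 7: 100 = 100
  roll 8: 90 + 40 = 130
  roll 9: 75 + 60 = 135
  roll 10: 75 = 75
  roll 11: 70 + 65 = 135
This matches the lower bound, so 11 is optimal.

11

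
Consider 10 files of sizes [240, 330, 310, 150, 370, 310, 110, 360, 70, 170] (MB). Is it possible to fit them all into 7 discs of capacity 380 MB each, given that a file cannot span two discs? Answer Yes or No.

A valid assignment using 7 discs:
  disc 1: 370 = 370
  disc 2: 360 = 360
  disc 3: 330 = 330
  disc 4: 310 + 70 = 380
  disc 5: 310 = 310
  disc 6: 240 + 110 = 350
  disc 7: 170 + 150 = 320
Every load is within 380 MB, so 7 discs suffice.

Yes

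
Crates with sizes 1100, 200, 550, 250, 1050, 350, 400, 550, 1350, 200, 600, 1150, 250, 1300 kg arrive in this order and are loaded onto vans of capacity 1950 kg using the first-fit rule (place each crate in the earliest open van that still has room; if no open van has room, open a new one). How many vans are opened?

  1100 → van 1 (new)  [load 1100/1950]
  200 → van 1  [load 1300/1950]
  550 → van 1  [load 1850/1950]
  250 → van 2 (new)  [load 250/1950]
  1050 → van 2  [load 1300/1950]
  350 → van 2  [load 1650/1950]
  400 → van 3 (new)  [load 400/1950]
  550 → van 3  [load 950/1950]
  1350 → van 4 (new)  [load 1350/1950]
  200 → van 2  [load 1850/1950]
  600 → van 3  [load 1550/1950]
  1150 → van 5 (new)  [load 1150/1950]
  250 → van 3  [load 1800/1950]
  1300 → van 6 (new)  [load 1300/1950]
6 vans opened.

6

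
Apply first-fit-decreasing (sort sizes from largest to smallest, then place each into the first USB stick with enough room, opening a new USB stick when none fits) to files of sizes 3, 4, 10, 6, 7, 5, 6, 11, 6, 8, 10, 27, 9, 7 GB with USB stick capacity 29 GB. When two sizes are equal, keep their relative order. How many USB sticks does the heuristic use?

Sorted descending: 27, 11, 10, 10, 9, 8, 7, 7, 6, 6, 6, 5, 4, 3.
  27 → USB stick 1 (new)  [load 27/29]
  11 → USB stick 2 (new)  [load 11/29]
  10 → USB stick 2  [load 21/29]
  10 → USB stick 3 (new)  [load 10/29]
  9 → USB stick 3  [load 19/29]
  8 → USB stick 2  [load 29/29]
  7 → USB stick 3  [load 26/29]
  7 → USB stick 4 (new)  [load 7/29]
  6 → USB stick 4  [load 13/29]
  6 → USB stick 4  [load 19/29]
  6 → USB stick 4  [load 25/29]
  5 → USB stick 5 (new)  [load 5/29]
  4 → USB stick 4  [load 29/29]
  3 → USB stick 3  [load 29/29]
5 USB sticks opened.

5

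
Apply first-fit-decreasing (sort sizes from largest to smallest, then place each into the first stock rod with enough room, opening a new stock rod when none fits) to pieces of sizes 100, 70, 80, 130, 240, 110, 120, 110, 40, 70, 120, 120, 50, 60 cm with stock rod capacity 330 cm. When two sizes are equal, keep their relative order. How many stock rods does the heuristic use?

5

Sorted descending: 240, 130, 120, 120, 120, 110, 110, 100, 80, 70, 70, 60, 50, 40.
  240 → stock rod 1 (new)  [load 240/330]
  130 → stock rod 2 (new)  [load 130/330]
  120 → stock rod 2  [load 250/330]
  120 → stock rod 3 (new)  [load 120/330]
  120 → stock rod 3  [load 240/330]
  110 → stock rod 4 (new)  [load 110/330]
  110 → stock rod 4  [load 220/330]
  100 → stock rod 4  [load 320/330]
  80 → stock rod 1  [load 320/330]
  70 → stock rod 2  [load 320/330]
  70 → stock rod 3  [load 310/330]
  60 → stock rod 5 (new)  [load 60/330]
  50 → stock rod 5  [load 110/330]
  40 → stock rod 5  [load 150/330]
5 stock rods opened.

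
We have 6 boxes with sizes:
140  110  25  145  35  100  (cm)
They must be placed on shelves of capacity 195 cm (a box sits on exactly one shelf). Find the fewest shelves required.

Total = 145 + 140 + 110 + 100 + 35 + 25 = 555 cm.
Lower bound: ⌈555/195⌉ = 3 shelves.
Also, 4 boxes each exceed 195/2 cm, and no two of those can share a shelf, so at least 4 shelves are needed.
A packing using 4 shelves:
  shelf 1: 145 + 35 = 180
  shelf 2: 140 + 25 = 165
  shelf 3: 110 = 110
  shelf 4: 100 = 100
This matches the lower bound, so 4 is optimal.

4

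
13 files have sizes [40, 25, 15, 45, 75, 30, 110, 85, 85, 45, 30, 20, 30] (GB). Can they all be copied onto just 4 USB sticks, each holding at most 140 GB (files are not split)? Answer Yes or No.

Total = 635 GB; ⌈635/140⌉ = 5.
At least 5 USB sticks are required, but only 4 are allowed.

No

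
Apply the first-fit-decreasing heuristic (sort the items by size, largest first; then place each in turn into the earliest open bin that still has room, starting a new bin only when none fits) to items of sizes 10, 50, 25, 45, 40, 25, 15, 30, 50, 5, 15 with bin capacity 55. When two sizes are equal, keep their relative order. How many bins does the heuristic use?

6

Sorted descending: 50, 50, 45, 40, 30, 25, 25, 15, 15, 10, 5.
  50 → bin 1 (new)  [load 50/55]
  50 → bin 2 (new)  [load 50/55]
  45 → bin 3 (new)  [load 45/55]
  40 → bin 4 (new)  [load 40/55]
  30 → bin 5 (new)  [load 30/55]
  25 → bin 5  [load 55/55]
  25 → bin 6 (new)  [load 25/55]
  15 → bin 4  [load 55/55]
  15 → bin 6  [load 40/55]
  10 → bin 3  [load 55/55]
  5 → bin 1  [load 55/55]
6 bins opened.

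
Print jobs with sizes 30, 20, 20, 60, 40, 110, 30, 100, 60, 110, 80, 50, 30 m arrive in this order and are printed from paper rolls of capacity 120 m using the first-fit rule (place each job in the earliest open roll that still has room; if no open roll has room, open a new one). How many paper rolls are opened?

7

  30 → roll 1 (new)  [load 30/120]
  20 → roll 1  [load 50/120]
  20 → roll 1  [load 70/120]
  60 → roll 2 (new)  [load 60/120]
  40 → roll 1  [load 110/120]
  110 → roll 3 (new)  [load 110/120]
  30 → roll 2  [load 90/120]
  100 → roll 4 (new)  [load 100/120]
  60 → roll 5 (new)  [load 60/120]
  110 → roll 6 (new)  [load 110/120]
  80 → roll 7 (new)  [load 80/120]
  50 → roll 5  [load 110/120]
  30 → roll 2  [load 120/120]
7 paper rolls opened.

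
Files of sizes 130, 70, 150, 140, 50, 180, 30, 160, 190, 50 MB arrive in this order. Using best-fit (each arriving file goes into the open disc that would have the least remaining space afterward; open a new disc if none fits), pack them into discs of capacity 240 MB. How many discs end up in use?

6

  130 → disc 1 (new)  [load 130/240]
  70 → disc 1  [load 200/240]
  150 → disc 2 (new)  [load 150/240]
  140 → disc 3 (new)  [load 140/240]
  50 → disc 2  [load 200/240]
  180 → disc 4 (new)  [load 180/240]
  30 → disc 1  [load 230/240]
  160 → disc 5 (new)  [load 160/240]
  190 → disc 6 (new)  [load 190/240]
  50 → disc 6  [load 240/240]
6 discs opened.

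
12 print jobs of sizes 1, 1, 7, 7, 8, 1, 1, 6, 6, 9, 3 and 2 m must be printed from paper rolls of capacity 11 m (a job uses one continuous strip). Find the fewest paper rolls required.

6

Total = 9 + 8 + 7 + 7 + 6 + 6 + 3 + 2 + 1 + 1 + 1 + 1 = 52 m.
Lower bound: ⌈52/11⌉ = 5 paper rolls.
Also, 6 print jobs each exceed 11/2 m, and no two of those can share a roll, so at least 6 paper rolls are needed.
A packing using 6 paper rolls:
  roll 1: 9 + 2 = 11
  roll 2: 8 + 3 = 11
  roll 3: 7 + 1 + 1 + 1 + 1 = 11
  roll 4: 7 = 7
  roll 5: 6 = 6
  roll 6: 6 = 6
This matches the lower bound, so 6 is optimal.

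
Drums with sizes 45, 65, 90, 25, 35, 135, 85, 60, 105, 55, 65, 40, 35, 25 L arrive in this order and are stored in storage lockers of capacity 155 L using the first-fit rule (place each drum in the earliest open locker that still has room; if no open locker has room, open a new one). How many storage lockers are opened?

  45 → locker 1 (new)  [load 45/155]
  65 → locker 1  [load 110/155]
  90 → locker 2 (new)  [load 90/155]
  25 → locker 1  [load 135/155]
  35 → locker 2  [load 125/155]
  135 → locker 3 (new)  [load 135/155]
  85 → locker 4 (new)  [load 85/155]
  60 → locker 4  [load 145/155]
  105 → locker 5 (new)  [load 105/155]
  55 → locker 6 (new)  [load 55/155]
  65 → locker 6  [load 120/155]
  40 → locker 5  [load 145/155]
  35 → locker 6  [load 155/155]
  25 → locker 2  [load 150/155]
6 storage lockers opened.

6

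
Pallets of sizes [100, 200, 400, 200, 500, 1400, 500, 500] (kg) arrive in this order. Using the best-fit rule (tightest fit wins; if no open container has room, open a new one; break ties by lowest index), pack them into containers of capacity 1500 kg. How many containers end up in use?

  100 → container 1 (new)  [load 100/1500]
  200 → container 1  [load 300/1500]
  400 → container 1  [load 700/1500]
  200 → container 1  [load 900/1500]
  500 → container 1  [load 1400/1500]
  1400 → container 2 (new)  [load 1400/1500]
  500 → container 3 (new)  [load 500/1500]
  500 → container 3  [load 1000/1500]
3 containers opened.

3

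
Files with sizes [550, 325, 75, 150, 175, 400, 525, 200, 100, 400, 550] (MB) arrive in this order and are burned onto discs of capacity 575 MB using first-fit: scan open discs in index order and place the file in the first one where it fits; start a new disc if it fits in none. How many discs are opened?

7

  550 → disc 1 (new)  [load 550/575]
  325 → disc 2 (new)  [load 325/575]
  75 → disc 2  [load 400/575]
  150 → disc 2  [load 550/575]
  175 → disc 3 (new)  [load 175/575]
  400 → disc 3  [load 575/575]
  525 → disc 4 (new)  [load 525/575]
  200 → disc 5 (new)  [load 200/575]
  100 → disc 5  [load 300/575]
  400 → disc 6 (new)  [load 400/575]
  550 → disc 7 (new)  [load 550/575]
7 discs opened.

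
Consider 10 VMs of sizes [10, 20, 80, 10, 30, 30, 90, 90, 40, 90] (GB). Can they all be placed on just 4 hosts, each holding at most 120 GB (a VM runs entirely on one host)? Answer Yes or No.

No

Total = 490 GB; ⌈490/120⌉ = 5.
At least 5 hosts are required, but only 4 are allowed.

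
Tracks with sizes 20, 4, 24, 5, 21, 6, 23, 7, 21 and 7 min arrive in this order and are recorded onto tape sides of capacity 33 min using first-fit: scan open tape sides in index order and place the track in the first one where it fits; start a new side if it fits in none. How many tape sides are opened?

  20 → side 1 (new)  [load 20/33]
  4 → side 1  [load 24/33]
  24 → side 2 (new)  [load 24/33]
  5 → side 1  [load 29/33]
  21 → side 3 (new)  [load 21/33]
  6 → side 2  [load 30/33]
  23 → side 4 (new)  [load 23/33]
  7 → side 3  [load 28/33]
  21 → side 5 (new)  [load 21/33]
  7 → side 4  [load 30/33]
5 tape sides opened.

5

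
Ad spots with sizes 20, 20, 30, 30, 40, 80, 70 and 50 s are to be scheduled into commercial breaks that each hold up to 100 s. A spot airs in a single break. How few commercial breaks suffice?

Total = 80 + 70 + 50 + 40 + 30 + 30 + 20 + 20 = 340 s.
Lower bound: ⌈340/100⌉ = 4 commercial breaks.
A packing using 4 commercial breaks:
  break 1: 80 + 20 = 100
  break 2: 70 + 30 = 100
  break 3: 50 + 40 = 90
  break 4: 30 + 20 = 50
This matches the lower bound, so 4 is optimal.

4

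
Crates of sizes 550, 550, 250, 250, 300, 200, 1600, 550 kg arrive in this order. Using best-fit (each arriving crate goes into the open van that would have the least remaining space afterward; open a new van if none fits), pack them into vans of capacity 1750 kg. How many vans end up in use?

3

  550 → van 1 (new)  [load 550/1750]
  550 → van 1  [load 1100/1750]
  250 → van 1  [load 1350/1750]
  250 → van 1  [load 1600/1750]
  300 → van 2 (new)  [load 300/1750]
  200 → van 2  [load 500/1750]
  1600 → van 3 (new)  [load 1600/1750]
  550 → van 2  [load 1050/1750]
3 vans opened.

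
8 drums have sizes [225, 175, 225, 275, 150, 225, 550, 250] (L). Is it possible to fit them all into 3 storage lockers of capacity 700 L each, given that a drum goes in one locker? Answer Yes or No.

Yes

A valid assignment using 3 storage lockers:
  locker 1: 550 + 150 = 700
  locker 2: 275 + 250 + 175 = 700
  locker 3: 225 + 225 + 225 = 675
Every load is within 700 L, so 3 storage lockers suffice.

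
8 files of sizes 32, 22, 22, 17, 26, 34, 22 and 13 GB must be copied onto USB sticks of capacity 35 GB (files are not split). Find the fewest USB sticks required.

7

Total = 34 + 32 + 26 + 22 + 22 + 22 + 17 + 13 = 188 GB.
Lower bound: ⌈188/35⌉ = 6 USB sticks.
A packing using 7 USB sticks:
  USB stick 1: 34 = 34
  USB stick 2: 32 = 32
  USB stick 3: 26 = 26
  USB stick 4: 22 + 13 = 35
  USB stick 5: 22 = 22
  USB stick 6: 22 = 22
  USB stick 7: 17 = 17
No arrangement into 6 USB sticks stays within capacity, so 7 is optimal.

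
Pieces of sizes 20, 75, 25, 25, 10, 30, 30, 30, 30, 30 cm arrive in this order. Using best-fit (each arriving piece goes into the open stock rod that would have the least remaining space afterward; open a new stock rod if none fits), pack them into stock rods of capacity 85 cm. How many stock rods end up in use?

  20 → stock rod 1 (new)  [load 20/85]
  75 → stock rod 2 (new)  [load 75/85]
  25 → stock rod 1  [load 45/85]
  25 → stock rod 1  [load 70/85]
  10 → stock rod 2  [load 85/85]
  30 → stock rod 3 (new)  [load 30/85]
  30 → stock rod 3  [load 60/85]
  30 → stock rod 4 (new)  [load 30/85]
  30 → stock rod 4  [load 60/85]
  30 → stock rod 5 (new)  [load 30/85]
5 stock rods opened.

5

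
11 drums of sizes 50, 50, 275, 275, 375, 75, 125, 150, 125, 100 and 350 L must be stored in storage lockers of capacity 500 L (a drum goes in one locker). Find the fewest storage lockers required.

4

Total = 375 + 350 + 275 + 275 + 150 + 125 + 125 + 100 + 75 + 50 + 50 = 1950 L.
Lower bound: ⌈1950/500⌉ = 4 storage lockers.
A packing using 4 storage lockers:
  locker 1: 375 + 125 = 500
  locker 2: 350 + 150 = 500
  locker 3: 275 + 125 + 100 = 500
  locker 4: 275 + 75 + 50 + 50 = 450
This matches the lower bound, so 4 is optimal.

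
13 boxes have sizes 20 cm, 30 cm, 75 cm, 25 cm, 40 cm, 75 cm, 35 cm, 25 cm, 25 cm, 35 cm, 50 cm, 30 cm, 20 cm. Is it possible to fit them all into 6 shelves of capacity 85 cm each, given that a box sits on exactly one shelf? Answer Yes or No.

Yes

A valid assignment using 6 shelves:
  shelf 1: 75 = 75
  shelf 2: 75 = 75
  shelf 3: 50 + 35 = 85
  shelf 4: 40 + 25 + 20 = 85
  shelf 5: 35 + 30 + 20 = 85
  shelf 6: 30 + 25 + 25 = 80
Every load is within 85 cm, so 6 shelves suffice.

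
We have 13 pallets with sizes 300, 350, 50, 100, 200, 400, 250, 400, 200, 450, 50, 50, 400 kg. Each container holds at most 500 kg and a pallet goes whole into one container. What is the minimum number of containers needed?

Total = 450 + 400 + 400 + 400 + 350 + 300 + 250 + 200 + 200 + 100 + 50 + 50 + 50 = 3200 kg.
Lower bound: ⌈3200/500⌉ = 7 containers.
A packing using 7 containers:
  container 1: 450 + 50 = 500
  container 2: 400 + 100 = 500
  container 3: 400 + 50 + 50 = 500
  container 4: 400 = 400
  container 5: 350 = 350
  container 6: 300 + 200 = 500
  container 7: 250 + 200 = 450
This matches the lower bound, so 7 is optimal.

7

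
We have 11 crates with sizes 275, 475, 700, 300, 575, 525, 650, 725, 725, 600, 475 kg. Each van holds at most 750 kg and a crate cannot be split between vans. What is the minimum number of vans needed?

Total = 725 + 725 + 700 + 650 + 600 + 575 + 525 + 475 + 475 + 300 + 275 = 6025 kg.
Lower bound: ⌈6025/750⌉ = 9 vans.
A packing using 10 vans:
  van 1: 725 = 725
  van 2: 725 = 725
  van 3: 700 = 700
  van 4: 650 = 650
  van 5: 600 = 600
  van 6: 575 = 575
  van 7: 525 = 525
  van 8: 475 + 275 = 750
  van 9: 475 = 475
  van 10: 300 = 300
No arrangement into 9 vans stays within capacity, so 10 is optimal.

10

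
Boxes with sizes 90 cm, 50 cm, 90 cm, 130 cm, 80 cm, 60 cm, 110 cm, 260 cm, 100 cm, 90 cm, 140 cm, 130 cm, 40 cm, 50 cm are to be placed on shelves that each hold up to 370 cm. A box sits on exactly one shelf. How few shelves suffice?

4

Total = 260 + 140 + 130 + 130 + 110 + 100 + 90 + 90 + 90 + 80 + 60 + 50 + 50 + 40 = 1420 cm.
Lower bound: ⌈1420/370⌉ = 4 shelves.
A packing using 4 shelves:
  shelf 1: 260 + 110 = 370
  shelf 2: 140 + 130 + 100 = 370
  shelf 3: 130 + 90 + 90 + 60 = 370
  shelf 4: 90 + 80 + 50 + 50 + 40 = 310
This matches the lower bound, so 4 is optimal.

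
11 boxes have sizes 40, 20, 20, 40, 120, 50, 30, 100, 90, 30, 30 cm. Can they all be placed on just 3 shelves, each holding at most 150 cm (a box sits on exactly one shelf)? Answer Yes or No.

Total = 570 cm; ⌈570/150⌉ = 4.
At least 4 shelves are required, but only 3 are allowed.

No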